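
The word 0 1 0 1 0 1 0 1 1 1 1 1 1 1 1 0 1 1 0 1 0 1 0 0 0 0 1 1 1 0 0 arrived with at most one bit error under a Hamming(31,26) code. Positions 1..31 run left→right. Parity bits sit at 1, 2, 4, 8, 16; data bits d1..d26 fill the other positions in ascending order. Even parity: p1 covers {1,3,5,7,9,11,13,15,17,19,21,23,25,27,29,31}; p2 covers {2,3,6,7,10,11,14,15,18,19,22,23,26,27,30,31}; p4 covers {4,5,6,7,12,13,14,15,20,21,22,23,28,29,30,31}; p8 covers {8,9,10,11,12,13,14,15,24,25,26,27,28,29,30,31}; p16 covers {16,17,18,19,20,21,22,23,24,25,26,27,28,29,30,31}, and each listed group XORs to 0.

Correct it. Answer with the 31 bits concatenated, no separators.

0101010111111110110101000001100

s1 (pos 1,3,5,7,9,11,13,15,17,19,21,23,25,27,29,31): 0⊕0⊕0⊕0⊕1⊕1⊕1⊕1⊕1⊕0⊕0⊕0⊕0⊕1⊕1⊕0 = 1
s2 (pos 2,3,6,7,10,11,14,15,18,19,22,23,26,27,30,31): 1⊕0⊕1⊕0⊕1⊕1⊕1⊕1⊕1⊕0⊕1⊕0⊕0⊕1⊕0⊕0 = 1
s4 (pos 4,5,6,7,12,13,14,15,20,21,22,23,28,29,30,31): 1⊕0⊕1⊕0⊕1⊕1⊕1⊕1⊕1⊕0⊕1⊕0⊕1⊕1⊕0⊕0 = 0
s8 (pos 8,9,10,11,12,13,14,15,24,25,26,27,28,29,30,31): 1⊕1⊕1⊕1⊕1⊕1⊕1⊕1⊕0⊕0⊕0⊕1⊕1⊕1⊕0⊕0 = 1
s16 (pos 16,17,18,19,20,21,22,23,24,25,26,27,28,29,30,31): 0⊕1⊕1⊕0⊕1⊕0⊕1⊕0⊕0⊕0⊕0⊕1⊕1⊕1⊕0⊕0 = 1
Syndrome s16…s1 = 11011 → error at position 27.
Flip position 27: 0101010111111110110101000011100 → 0101010111111110110101000001100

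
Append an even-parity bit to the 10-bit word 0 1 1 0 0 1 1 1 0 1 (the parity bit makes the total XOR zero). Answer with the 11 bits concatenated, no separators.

01100111010

XOR of the 10 data bits: 0⊕1⊕1⊕0⊕0⊕1⊕1⊕1⊕0⊕1 = 0
Parity bit = 0 (so all 11 bits XOR to 0).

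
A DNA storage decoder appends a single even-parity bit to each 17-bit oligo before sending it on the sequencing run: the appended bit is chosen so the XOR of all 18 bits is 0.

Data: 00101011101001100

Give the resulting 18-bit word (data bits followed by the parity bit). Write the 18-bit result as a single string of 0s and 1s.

XOR of the 17 data bits: 0⊕0⊕1⊕0⊕1⊕0⊕1⊕1⊕1⊕0⊕1⊕0⊕0⊕1⊕1⊕0⊕0 = 0
Parity bit = 0 (so all 18 bits XOR to 0).

001010111010011000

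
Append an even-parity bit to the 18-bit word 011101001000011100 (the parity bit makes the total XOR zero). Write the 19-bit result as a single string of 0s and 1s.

0111010010000111000

XOR of the 18 data bits: 0⊕1⊕1⊕1⊕0⊕1⊕0⊕0⊕1⊕0⊕0⊕0⊕0⊕1⊕1⊕1⊕0⊕0 = 0
Parity bit = 0 (so all 19 bits XOR to 0).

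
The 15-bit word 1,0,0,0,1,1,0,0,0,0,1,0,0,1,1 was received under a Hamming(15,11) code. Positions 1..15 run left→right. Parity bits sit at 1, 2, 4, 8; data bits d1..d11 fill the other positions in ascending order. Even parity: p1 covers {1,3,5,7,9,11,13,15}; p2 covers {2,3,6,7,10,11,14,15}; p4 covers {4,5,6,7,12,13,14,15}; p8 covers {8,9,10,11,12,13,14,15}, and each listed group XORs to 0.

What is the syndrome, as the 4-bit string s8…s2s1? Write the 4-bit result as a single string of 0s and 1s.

1000

s1 (pos 1,3,5,7,9,11,13,15): 1⊕0⊕1⊕0⊕0⊕1⊕0⊕1 = 0
s2 (pos 2,3,6,7,10,11,14,15): 0⊕0⊕1⊕0⊕0⊕1⊕1⊕1 = 0
s4 (pos 4,5,6,7,12,13,14,15): 0⊕1⊕1⊕0⊕0⊕0⊕1⊕1 = 0
s8 (pos 8,9,10,11,12,13,14,15): 0⊕0⊕0⊕1⊕0⊕0⊕1⊕1 = 1
Syndrome s8…s1 = 1000 → error at position 8.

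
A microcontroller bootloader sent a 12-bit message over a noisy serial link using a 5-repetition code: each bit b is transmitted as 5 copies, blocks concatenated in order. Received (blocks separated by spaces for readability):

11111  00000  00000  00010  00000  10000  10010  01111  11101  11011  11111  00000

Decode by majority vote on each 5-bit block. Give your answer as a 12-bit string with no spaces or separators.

Block 1 (11111): 5 ones → 1
Block 2 (00000): 0 ones → 0
Block 3 (00000): 0 ones → 0
Block 4 (00010): 1 one → 0
Block 5 (00000): 0 ones → 0
Block 6 (10000): 1 one → 0
Block 7 (10010): 2 ones → 0
Block 8 (01111): 4 ones → 1
Block 9 (11101): 4 ones → 1
Block 10 (11011): 4 ones → 1
Block 11 (11111): 5 ones → 1
Block 12 (00000): 0 ones → 0

100000011110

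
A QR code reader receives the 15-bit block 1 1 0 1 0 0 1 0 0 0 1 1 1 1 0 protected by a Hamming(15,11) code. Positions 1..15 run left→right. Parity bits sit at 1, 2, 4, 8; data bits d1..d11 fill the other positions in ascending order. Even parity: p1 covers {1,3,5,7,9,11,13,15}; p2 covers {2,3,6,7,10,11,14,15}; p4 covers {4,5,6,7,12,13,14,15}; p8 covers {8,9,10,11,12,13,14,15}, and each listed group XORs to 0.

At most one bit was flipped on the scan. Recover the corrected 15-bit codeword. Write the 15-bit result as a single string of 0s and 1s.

s1 (pos 1,3,5,7,9,11,13,15): 1⊕0⊕0⊕1⊕0⊕1⊕1⊕0 = 0
s2 (pos 2,3,6,7,10,11,14,15): 1⊕0⊕0⊕1⊕0⊕1⊕1⊕0 = 0
s4 (pos 4,5,6,7,12,13,14,15): 1⊕0⊕0⊕1⊕1⊕1⊕1⊕0 = 1
s8 (pos 8,9,10,11,12,13,14,15): 0⊕0⊕0⊕1⊕1⊕1⊕1⊕0 = 0
Syndrome s8…s1 = 0100 → error at position 4.
Flip position 4: 110100100011110 → 110000100011110

110000100011110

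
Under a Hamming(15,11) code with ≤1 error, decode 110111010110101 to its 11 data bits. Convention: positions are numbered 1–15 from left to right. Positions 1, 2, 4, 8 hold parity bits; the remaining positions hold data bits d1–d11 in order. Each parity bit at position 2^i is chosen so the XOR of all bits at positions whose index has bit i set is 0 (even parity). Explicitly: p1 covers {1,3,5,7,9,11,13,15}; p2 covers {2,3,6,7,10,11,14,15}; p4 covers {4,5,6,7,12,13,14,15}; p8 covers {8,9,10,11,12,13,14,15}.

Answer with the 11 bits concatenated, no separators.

01100110100

s1 (pos 1,3,5,7,9,11,13,15): 1⊕0⊕1⊕0⊕0⊕1⊕1⊕1 = 1
s2 (pos 2,3,6,7,10,11,14,15): 1⊕0⊕1⊕0⊕1⊕1⊕0⊕1 = 1
s4 (pos 4,5,6,7,12,13,14,15): 1⊕1⊕1⊕0⊕0⊕1⊕0⊕1 = 1
s8 (pos 8,9,10,11,12,13,14,15): 1⊕0⊕1⊕1⊕0⊕1⊕0⊕1 = 1
Syndrome s8…s1 = 1111 → error at position 15.
Flip position 15: 110111010110101 → 110111010110100
Read data bits from positions 3,5,6,7,9,10,11,12,13,14,15: 01100110100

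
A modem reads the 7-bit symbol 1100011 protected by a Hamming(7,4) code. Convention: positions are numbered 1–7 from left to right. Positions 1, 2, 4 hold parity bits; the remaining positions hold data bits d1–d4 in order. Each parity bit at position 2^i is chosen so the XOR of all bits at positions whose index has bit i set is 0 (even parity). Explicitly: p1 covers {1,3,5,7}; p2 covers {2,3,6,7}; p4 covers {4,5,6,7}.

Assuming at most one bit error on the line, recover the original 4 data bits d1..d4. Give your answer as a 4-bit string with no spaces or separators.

s1 (pos 1,3,5,7): 1⊕0⊕0⊕1 = 0
s2 (pos 2,3,6,7): 1⊕0⊕1⊕1 = 1
s4 (pos 4,5,6,7): 0⊕0⊕1⊕1 = 0
Syndrome s4…s1 = 010 → error at position 2.
Flip position 2: 1100011 → 1000011
Read data bits from positions 3,5,6,7: 0011

0011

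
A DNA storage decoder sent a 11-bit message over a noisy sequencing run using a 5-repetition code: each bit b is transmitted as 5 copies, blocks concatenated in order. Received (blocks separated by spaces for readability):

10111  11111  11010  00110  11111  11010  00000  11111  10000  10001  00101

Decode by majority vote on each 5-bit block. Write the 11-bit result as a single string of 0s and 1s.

Block 1 (10111): 4 ones → 1
Block 2 (11111): 5 ones → 1
Block 3 (11010): 3 ones → 1
Block 4 (00110): 2 ones → 0
Block 5 (11111): 5 ones → 1
Block 6 (11010): 3 ones → 1
Block 7 (00000): 0 ones → 0
Block 8 (11111): 5 ones → 1
Block 9 (10000): 1 one → 0
Block 10 (10001): 2 ones → 0
Block 11 (00101): 2 ones → 0

11101101000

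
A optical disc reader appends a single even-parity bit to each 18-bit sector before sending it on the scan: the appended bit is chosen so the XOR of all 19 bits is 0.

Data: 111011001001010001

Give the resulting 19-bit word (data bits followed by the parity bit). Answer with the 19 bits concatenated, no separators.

XOR of the 18 data bits: 1⊕1⊕1⊕0⊕1⊕1⊕0⊕0⊕1⊕0⊕0⊕1⊕0⊕1⊕0⊕0⊕0⊕1 = 1
Parity bit = 1 (so all 19 bits XOR to 0).

1110110010010100011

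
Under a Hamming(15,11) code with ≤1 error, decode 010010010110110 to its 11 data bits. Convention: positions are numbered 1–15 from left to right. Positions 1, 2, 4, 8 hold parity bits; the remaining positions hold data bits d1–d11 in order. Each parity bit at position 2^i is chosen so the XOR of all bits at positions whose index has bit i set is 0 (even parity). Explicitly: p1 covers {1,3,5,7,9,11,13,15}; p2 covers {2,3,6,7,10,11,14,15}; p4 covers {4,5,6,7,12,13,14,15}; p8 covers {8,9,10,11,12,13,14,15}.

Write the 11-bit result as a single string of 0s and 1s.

s1 (pos 1,3,5,7,9,11,13,15): 0⊕0⊕1⊕0⊕0⊕1⊕1⊕0 = 1
s2 (pos 2,3,6,7,10,11,14,15): 1⊕0⊕0⊕0⊕1⊕1⊕1⊕0 = 0
s4 (pos 4,5,6,7,12,13,14,15): 0⊕1⊕0⊕0⊕0⊕1⊕1⊕0 = 1
s8 (pos 8,9,10,11,12,13,14,15): 1⊕0⊕1⊕1⊕0⊕1⊕1⊕0 = 1
Syndrome s8…s1 = 1101 → error at position 13.
Flip position 13: 010010010110110 → 010010010110010
Read data bits from positions 3,5,6,7,9,10,11,12,13,14,15: 01000110010

01000110010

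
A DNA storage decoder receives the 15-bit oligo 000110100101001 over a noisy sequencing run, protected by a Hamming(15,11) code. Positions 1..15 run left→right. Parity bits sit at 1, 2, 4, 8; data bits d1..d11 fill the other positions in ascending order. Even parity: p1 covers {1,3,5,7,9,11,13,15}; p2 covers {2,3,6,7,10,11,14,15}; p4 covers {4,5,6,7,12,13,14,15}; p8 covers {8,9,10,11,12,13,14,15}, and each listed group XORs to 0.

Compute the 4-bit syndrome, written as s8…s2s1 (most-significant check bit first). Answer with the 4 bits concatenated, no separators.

1111

s1 (pos 1,3,5,7,9,11,13,15): 0⊕0⊕1⊕1⊕0⊕0⊕0⊕1 = 1
s2 (pos 2,3,6,7,10,11,14,15): 0⊕0⊕0⊕1⊕1⊕0⊕0⊕1 = 1
s4 (pos 4,5,6,7,12,13,14,15): 1⊕1⊕0⊕1⊕1⊕0⊕0⊕1 = 1
s8 (pos 8,9,10,11,12,13,14,15): 0⊕0⊕1⊕0⊕1⊕0⊕0⊕1 = 1
Syndrome s8…s1 = 1111 → error at position 15.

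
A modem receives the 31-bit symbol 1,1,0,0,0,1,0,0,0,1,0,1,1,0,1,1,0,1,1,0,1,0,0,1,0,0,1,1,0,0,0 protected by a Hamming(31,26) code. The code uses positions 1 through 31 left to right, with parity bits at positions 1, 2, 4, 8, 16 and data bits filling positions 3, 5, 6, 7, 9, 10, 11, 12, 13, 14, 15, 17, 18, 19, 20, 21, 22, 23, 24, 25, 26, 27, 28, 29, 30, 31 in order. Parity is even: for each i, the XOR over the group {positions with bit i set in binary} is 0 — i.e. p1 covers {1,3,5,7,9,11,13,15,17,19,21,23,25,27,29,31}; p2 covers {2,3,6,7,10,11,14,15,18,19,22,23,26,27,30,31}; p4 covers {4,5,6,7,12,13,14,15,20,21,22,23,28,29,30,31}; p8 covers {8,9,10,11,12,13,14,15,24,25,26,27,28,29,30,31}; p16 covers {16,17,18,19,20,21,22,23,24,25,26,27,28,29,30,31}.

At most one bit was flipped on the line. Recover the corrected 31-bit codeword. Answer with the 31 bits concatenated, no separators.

s1 (pos 1,3,5,7,9,11,13,15,17,19,21,23,25,27,29,31): 1⊕0⊕0⊕0⊕0⊕0⊕1⊕1⊕0⊕1⊕1⊕0⊕0⊕1⊕0⊕0 = 0
s2 (pos 2,3,6,7,10,11,14,15,18,19,22,23,26,27,30,31): 1⊕0⊕1⊕0⊕1⊕0⊕0⊕1⊕1⊕1⊕0⊕0⊕0⊕1⊕0⊕0 = 1
s4 (pos 4,5,6,7,12,13,14,15,20,21,22,23,28,29,30,31): 0⊕0⊕1⊕0⊕1⊕1⊕0⊕1⊕0⊕1⊕0⊕0⊕1⊕0⊕0⊕0 = 0
s8 (pos 8,9,10,11,12,13,14,15,24,25,26,27,28,29,30,31): 0⊕0⊕1⊕0⊕1⊕1⊕0⊕1⊕1⊕0⊕0⊕1⊕1⊕0⊕0⊕0 = 1
s16 (pos 16,17,18,19,20,21,22,23,24,25,26,27,28,29,30,31): 1⊕0⊕1⊕1⊕0⊕1⊕0⊕0⊕1⊕0⊕0⊕1⊕1⊕0⊕0⊕0 = 1
Syndrome s16…s1 = 11010 → error at position 26.
Flip position 26: 1100010001011011011010010011000 → 1100010001011011011010010111000

1100010001011011011010010111000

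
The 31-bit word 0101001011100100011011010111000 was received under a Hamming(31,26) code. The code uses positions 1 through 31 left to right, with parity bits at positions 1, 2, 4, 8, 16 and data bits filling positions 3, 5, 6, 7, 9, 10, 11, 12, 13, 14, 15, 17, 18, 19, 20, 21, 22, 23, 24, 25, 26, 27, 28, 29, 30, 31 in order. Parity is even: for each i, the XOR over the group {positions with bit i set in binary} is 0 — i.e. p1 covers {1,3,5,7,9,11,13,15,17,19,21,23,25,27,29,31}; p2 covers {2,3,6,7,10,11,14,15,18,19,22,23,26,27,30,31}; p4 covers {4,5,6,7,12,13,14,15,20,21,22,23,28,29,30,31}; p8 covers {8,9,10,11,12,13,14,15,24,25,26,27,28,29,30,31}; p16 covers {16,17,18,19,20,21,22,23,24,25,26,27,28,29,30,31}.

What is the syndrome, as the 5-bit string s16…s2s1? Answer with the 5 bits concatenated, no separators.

00000

s1 (pos 1,3,5,7,9,11,13,15,17,19,21,23,25,27,29,31): 0⊕0⊕0⊕1⊕1⊕1⊕0⊕0⊕0⊕1⊕1⊕0⊕0⊕1⊕0⊕0 = 0
s2 (pos 2,3,6,7,10,11,14,15,18,19,22,23,26,27,30,31): 1⊕0⊕0⊕1⊕1⊕1⊕1⊕0⊕1⊕1⊕1⊕0⊕1⊕1⊕0⊕0 = 0
s4 (pos 4,5,6,7,12,13,14,15,20,21,22,23,28,29,30,31): 1⊕0⊕0⊕1⊕0⊕0⊕1⊕0⊕0⊕1⊕1⊕0⊕1⊕0⊕0⊕0 = 0
s8 (pos 8,9,10,11,12,13,14,15,24,25,26,27,28,29,30,31): 0⊕1⊕1⊕1⊕0⊕0⊕1⊕0⊕1⊕0⊕1⊕1⊕1⊕0⊕0⊕0 = 0
s16 (pos 16,17,18,19,20,21,22,23,24,25,26,27,28,29,30,31): 0⊕0⊕1⊕1⊕0⊕1⊕1⊕0⊕1⊕0⊕1⊕1⊕1⊕0⊕0⊕0 = 0
Syndrome s16…s1 = 00000 → no error.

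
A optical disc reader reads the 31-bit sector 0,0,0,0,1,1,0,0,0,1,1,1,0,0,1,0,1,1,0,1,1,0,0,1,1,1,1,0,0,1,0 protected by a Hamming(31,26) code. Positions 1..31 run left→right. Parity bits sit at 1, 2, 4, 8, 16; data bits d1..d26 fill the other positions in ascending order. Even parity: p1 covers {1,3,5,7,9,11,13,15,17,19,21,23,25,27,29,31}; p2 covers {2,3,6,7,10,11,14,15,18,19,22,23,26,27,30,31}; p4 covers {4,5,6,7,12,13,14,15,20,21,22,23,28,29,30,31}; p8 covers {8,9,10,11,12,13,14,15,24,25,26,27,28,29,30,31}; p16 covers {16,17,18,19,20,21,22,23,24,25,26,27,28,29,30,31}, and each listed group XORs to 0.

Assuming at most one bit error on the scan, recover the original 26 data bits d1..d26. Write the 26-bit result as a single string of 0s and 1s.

s1 (pos 1,3,5,7,9,11,13,15,17,19,21,23,25,27,29,31): 0⊕0⊕1⊕0⊕0⊕1⊕0⊕1⊕1⊕0⊕1⊕0⊕1⊕1⊕0⊕0 = 1
s2 (pos 2,3,6,7,10,11,14,15,18,19,22,23,26,27,30,31): 0⊕0⊕1⊕0⊕1⊕1⊕0⊕1⊕1⊕0⊕0⊕0⊕1⊕1⊕1⊕0 = 0
s4 (pos 4,5,6,7,12,13,14,15,20,21,22,23,28,29,30,31): 0⊕1⊕1⊕0⊕1⊕0⊕0⊕1⊕1⊕1⊕0⊕0⊕0⊕0⊕1⊕0 = 1
s8 (pos 8,9,10,11,12,13,14,15,24,25,26,27,28,29,30,31): 0⊕0⊕1⊕1⊕1⊕0⊕0⊕1⊕1⊕1⊕1⊕1⊕0⊕0⊕1⊕0 = 1
s16 (pos 16,17,18,19,20,21,22,23,24,25,26,27,28,29,30,31): 0⊕1⊕1⊕0⊕1⊕1⊕0⊕0⊕1⊕1⊕1⊕1⊕0⊕0⊕1⊕0 = 1
Syndrome s16…s1 = 11101 → error at position 29.
Flip position 29: 0000110001110010110110011110010 → 0000110001110010110110011110110
Read data bits from positions 3,5,6,7,9,10,11,12,13,14,15,17,18,19,20,21,22,23,24,25,26,27,28,29,30,31: 01100111001110110011110110

01100111001110110011110110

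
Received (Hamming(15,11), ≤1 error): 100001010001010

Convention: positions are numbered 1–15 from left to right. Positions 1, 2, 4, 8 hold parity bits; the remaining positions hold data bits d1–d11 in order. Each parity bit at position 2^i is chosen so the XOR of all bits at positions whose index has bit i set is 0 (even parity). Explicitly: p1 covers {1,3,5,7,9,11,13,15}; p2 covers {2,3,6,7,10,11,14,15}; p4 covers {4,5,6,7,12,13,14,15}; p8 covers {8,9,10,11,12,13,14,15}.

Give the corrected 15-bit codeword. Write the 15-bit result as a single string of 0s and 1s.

100001010001110

s1 (pos 1,3,5,7,9,11,13,15): 1⊕0⊕0⊕0⊕0⊕0⊕0⊕0 = 1
s2 (pos 2,3,6,7,10,11,14,15): 0⊕0⊕1⊕0⊕0⊕0⊕1⊕0 = 0
s4 (pos 4,5,6,7,12,13,14,15): 0⊕0⊕1⊕0⊕1⊕0⊕1⊕0 = 1
s8 (pos 8,9,10,11,12,13,14,15): 1⊕0⊕0⊕0⊕1⊕0⊕1⊕0 = 1
Syndrome s8…s1 = 1101 → error at position 13.
Flip position 13: 100001010001010 → 100001010001110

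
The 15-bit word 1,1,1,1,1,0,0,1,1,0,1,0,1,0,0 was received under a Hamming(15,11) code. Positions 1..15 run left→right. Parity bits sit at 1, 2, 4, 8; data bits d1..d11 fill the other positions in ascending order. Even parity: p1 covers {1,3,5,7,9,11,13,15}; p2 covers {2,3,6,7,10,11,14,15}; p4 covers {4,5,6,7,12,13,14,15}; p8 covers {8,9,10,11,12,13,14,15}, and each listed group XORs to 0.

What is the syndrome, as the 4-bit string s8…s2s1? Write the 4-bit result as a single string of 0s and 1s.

0110

s1 (pos 1,3,5,7,9,11,13,15): 1⊕1⊕1⊕0⊕1⊕1⊕1⊕0 = 0
s2 (pos 2,3,6,7,10,11,14,15): 1⊕1⊕0⊕0⊕0⊕1⊕0⊕0 = 1
s4 (pos 4,5,6,7,12,13,14,15): 1⊕1⊕0⊕0⊕0⊕1⊕0⊕0 = 1
s8 (pos 8,9,10,11,12,13,14,15): 1⊕1⊕0⊕1⊕0⊕1⊕0⊕0 = 0
Syndrome s8…s1 = 0110 → error at position 6.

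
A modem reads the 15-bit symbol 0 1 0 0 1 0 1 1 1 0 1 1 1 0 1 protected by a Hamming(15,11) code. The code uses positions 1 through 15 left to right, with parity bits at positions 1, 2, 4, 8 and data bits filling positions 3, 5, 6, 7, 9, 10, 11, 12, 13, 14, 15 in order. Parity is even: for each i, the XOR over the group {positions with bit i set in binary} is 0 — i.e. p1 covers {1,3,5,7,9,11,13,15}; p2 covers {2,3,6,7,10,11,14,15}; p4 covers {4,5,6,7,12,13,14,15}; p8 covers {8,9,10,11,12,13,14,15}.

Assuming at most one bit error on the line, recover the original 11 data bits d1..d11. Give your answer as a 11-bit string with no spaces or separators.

01011011101

s1 (pos 1,3,5,7,9,11,13,15): 0⊕0⊕1⊕1⊕1⊕1⊕1⊕1 = 0
s2 (pos 2,3,6,7,10,11,14,15): 1⊕0⊕0⊕1⊕0⊕1⊕0⊕1 = 0
s4 (pos 4,5,6,7,12,13,14,15): 0⊕1⊕0⊕1⊕1⊕1⊕0⊕1 = 1
s8 (pos 8,9,10,11,12,13,14,15): 1⊕1⊕0⊕1⊕1⊕1⊕0⊕1 = 0
Syndrome s8…s1 = 0100 → error at position 4.
Flip position 4: 010010111011101 → 010110111011101
Read data bits from positions 3,5,6,7,9,10,11,12,13,14,15: 01011011101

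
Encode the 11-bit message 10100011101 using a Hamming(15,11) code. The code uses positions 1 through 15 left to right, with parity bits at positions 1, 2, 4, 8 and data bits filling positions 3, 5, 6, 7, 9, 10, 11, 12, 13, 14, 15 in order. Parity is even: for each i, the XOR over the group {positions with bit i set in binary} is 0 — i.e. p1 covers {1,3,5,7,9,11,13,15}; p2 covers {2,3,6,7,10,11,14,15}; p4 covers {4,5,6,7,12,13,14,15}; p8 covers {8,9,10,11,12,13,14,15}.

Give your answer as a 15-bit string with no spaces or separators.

Place data at non-parity positions: p1 p2 1 p4 0 1 0 p8 0 0 1 1 1 0 1
p1 (pos 1,3,5,7,9,11,13,15): XOR of data positions = 1⊕0⊕0⊕0⊕1⊕1⊕1 = 0
p2 (pos 2,3,6,7,10,11,14,15): XOR of data positions = 1⊕1⊕0⊕0⊕1⊕0⊕1 = 0
p4 (pos 4,5,6,7,12,13,14,15): XOR of data positions = 0⊕1⊕0⊕1⊕1⊕0⊕1 = 0
p8 (pos 8,9,10,11,12,13,14,15): XOR of data positions = 0⊕0⊕1⊕1⊕1⊕0⊕1 = 0
Codeword: 001001000011101

001001000011101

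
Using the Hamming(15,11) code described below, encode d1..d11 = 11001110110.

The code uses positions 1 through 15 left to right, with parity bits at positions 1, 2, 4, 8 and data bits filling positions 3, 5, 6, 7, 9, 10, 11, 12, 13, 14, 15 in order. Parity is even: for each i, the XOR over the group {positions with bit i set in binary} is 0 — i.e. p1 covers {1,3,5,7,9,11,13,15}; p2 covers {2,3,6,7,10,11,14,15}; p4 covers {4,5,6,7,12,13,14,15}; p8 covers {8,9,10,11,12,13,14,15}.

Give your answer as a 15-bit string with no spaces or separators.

101110011110110

Place data at non-parity positions: p1 p2 1 p4 1 0 0 p8 1 1 1 0 1 1 0
p1 (pos 1,3,5,7,9,11,13,15): XOR of data positions = 1⊕1⊕0⊕1⊕1⊕1⊕0 = 1
p2 (pos 2,3,6,7,10,11,14,15): XOR of data positions = 1⊕0⊕0⊕1⊕1⊕1⊕0 = 0
p4 (pos 4,5,6,7,12,13,14,15): XOR of data positions = 1⊕0⊕0⊕0⊕1⊕1⊕0 = 1
p8 (pos 8,9,10,11,12,13,14,15): XOR of data positions = 1⊕1⊕1⊕0⊕1⊕1⊕0 = 1
Codeword: 101110011110110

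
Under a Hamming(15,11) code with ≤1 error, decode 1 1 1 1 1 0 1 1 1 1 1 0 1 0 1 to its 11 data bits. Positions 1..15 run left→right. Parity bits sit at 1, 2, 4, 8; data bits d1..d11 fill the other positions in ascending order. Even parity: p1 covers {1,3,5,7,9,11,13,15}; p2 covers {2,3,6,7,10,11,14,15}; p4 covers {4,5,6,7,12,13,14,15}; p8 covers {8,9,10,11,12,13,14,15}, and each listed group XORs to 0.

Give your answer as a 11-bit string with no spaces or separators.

s1 (pos 1,3,5,7,9,11,13,15): 1⊕1⊕1⊕1⊕1⊕1⊕1⊕1 = 0
s2 (pos 2,3,6,7,10,11,14,15): 1⊕1⊕0⊕1⊕1⊕1⊕0⊕1 = 0
s4 (pos 4,5,6,7,12,13,14,15): 1⊕1⊕0⊕1⊕0⊕1⊕0⊕1 = 1
s8 (pos 8,9,10,11,12,13,14,15): 1⊕1⊕1⊕1⊕0⊕1⊕0⊕1 = 0
Syndrome s8…s1 = 0100 → error at position 4.
Flip position 4: 111110111110101 → 111010111110101
Read data bits from positions 3,5,6,7,9,10,11,12,13,14,15: 11011110101

11011110101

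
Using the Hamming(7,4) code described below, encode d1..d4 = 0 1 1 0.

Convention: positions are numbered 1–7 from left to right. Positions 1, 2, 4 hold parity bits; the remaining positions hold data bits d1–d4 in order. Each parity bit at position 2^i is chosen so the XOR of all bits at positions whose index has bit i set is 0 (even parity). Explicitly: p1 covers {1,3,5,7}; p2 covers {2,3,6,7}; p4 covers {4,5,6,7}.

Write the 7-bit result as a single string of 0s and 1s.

1100110

Place data at non-parity positions: p1 p2 0 p4 1 1 0
p1 (pos 1,3,5,7): XOR of data positions = 0⊕1⊕0 = 1
p2 (pos 2,3,6,7): XOR of data positions = 0⊕1⊕0 = 1
p4 (pos 4,5,6,7): XOR of data positions = 1⊕1⊕0 = 0
Codeword: 1100110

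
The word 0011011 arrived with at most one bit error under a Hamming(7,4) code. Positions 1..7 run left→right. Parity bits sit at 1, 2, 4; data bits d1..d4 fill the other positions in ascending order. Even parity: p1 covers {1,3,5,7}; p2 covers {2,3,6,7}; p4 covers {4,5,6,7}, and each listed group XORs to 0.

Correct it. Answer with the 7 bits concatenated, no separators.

s1 (pos 1,3,5,7): 0⊕1⊕0⊕1 = 0
s2 (pos 2,3,6,7): 0⊕1⊕1⊕1 = 1
s4 (pos 4,5,6,7): 1⊕0⊕1⊕1 = 1
Syndrome s4…s1 = 110 → error at position 6.
Flip position 6: 0011011 → 0011001

0011001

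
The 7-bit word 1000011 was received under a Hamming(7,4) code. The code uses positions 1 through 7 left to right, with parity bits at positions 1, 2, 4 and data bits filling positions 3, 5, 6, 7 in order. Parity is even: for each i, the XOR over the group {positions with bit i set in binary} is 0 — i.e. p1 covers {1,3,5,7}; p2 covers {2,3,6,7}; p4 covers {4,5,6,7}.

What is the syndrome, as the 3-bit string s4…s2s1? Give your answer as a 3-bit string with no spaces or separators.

000

s1 (pos 1,3,5,7): 1⊕0⊕0⊕1 = 0
s2 (pos 2,3,6,7): 0⊕0⊕1⊕1 = 0
s4 (pos 4,5,6,7): 0⊕0⊕1⊕1 = 0
Syndrome s4…s1 = 000 → no error.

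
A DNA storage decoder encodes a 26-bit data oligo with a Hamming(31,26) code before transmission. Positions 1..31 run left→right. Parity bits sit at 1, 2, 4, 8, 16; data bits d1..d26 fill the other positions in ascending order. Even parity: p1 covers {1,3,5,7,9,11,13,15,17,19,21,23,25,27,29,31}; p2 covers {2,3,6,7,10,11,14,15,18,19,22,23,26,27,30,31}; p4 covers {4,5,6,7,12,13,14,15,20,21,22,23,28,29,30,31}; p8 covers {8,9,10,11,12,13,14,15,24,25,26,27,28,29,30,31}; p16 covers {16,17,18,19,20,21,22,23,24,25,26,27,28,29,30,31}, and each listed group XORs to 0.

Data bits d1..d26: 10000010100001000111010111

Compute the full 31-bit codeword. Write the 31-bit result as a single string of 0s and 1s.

1111000000101000001000111010111

Place data at non-parity positions: p1 p2 1 p4 0 0 0 p8 0 0 1 0 1 0 0 p16 0 0 1 0 0 0 1 1 1 0 1 0 1 1 1
p1 (pos 1,3,5,7,9,11,13,15,17,19,21,23,25,27,29,31): XOR of data positions = 1⊕0⊕0⊕0⊕1⊕1⊕0⊕0⊕1⊕0⊕1⊕1⊕1⊕1⊕1 = 1
p2 (pos 2,3,6,7,10,11,14,15,18,19,22,23,26,27,30,31): XOR of data positions = 1⊕0⊕0⊕0⊕1⊕0⊕0⊕0⊕1⊕0⊕1⊕0⊕1⊕1⊕1 = 1
p4 (pos 4,5,6,7,12,13,14,15,20,21,22,23,28,29,30,31): XOR of data positions = 0⊕0⊕0⊕0⊕1⊕0⊕0⊕0⊕0⊕0⊕1⊕0⊕1⊕1⊕1 = 1
p8 (pos 8,9,10,11,12,13,14,15,24,25,26,27,28,29,30,31): XOR of data positions = 0⊕0⊕1⊕0⊕1⊕0⊕0⊕1⊕1⊕0⊕1⊕0⊕1⊕1⊕1 = 0
p16 (pos 16,17,18,19,20,21,22,23,24,25,26,27,28,29,30,31): XOR of data positions = 0⊕0⊕1⊕0⊕0⊕0⊕1⊕1⊕1⊕0⊕1⊕0⊕1⊕1⊕1 = 0
Codeword: 1111000000101000001000111010111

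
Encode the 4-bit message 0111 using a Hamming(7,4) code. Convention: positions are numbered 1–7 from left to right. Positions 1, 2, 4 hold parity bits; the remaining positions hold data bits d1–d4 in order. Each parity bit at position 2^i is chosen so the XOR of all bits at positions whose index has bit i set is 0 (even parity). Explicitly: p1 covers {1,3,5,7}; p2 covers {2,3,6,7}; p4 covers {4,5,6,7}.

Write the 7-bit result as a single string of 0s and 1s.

Place data at non-parity positions: p1 p2 0 p4 1 1 1
p1 (pos 1,3,5,7): XOR of data positions = 0⊕1⊕1 = 0
p2 (pos 2,3,6,7): XOR of data positions = 0⊕1⊕1 = 0
p4 (pos 4,5,6,7): XOR of data positions = 1⊕1⊕1 = 1
Codeword: 0001111

0001111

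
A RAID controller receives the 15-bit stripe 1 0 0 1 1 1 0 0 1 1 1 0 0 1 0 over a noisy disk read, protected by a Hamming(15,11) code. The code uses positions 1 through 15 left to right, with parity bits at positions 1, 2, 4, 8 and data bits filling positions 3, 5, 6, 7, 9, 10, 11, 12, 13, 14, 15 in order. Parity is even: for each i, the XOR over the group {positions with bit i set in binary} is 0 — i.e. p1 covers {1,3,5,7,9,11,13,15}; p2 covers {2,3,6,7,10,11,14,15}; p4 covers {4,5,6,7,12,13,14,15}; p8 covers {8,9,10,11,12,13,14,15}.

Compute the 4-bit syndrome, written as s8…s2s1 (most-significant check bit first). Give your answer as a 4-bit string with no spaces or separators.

s1 (pos 1,3,5,7,9,11,13,15): 1⊕0⊕1⊕0⊕1⊕1⊕0⊕0 = 0
s2 (pos 2,3,6,7,10,11,14,15): 0⊕0⊕1⊕0⊕1⊕1⊕1⊕0 = 0
s4 (pos 4,5,6,7,12,13,14,15): 1⊕1⊕1⊕0⊕0⊕0⊕1⊕0 = 0
s8 (pos 8,9,10,11,12,13,14,15): 0⊕1⊕1⊕1⊕0⊕0⊕1⊕0 = 0
Syndrome s8…s1 = 0000 → no error.

0000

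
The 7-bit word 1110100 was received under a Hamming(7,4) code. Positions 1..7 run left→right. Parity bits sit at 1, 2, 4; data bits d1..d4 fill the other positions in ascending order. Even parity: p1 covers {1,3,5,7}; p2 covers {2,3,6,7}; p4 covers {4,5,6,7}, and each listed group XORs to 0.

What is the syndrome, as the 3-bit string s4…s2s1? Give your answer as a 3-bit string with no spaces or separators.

s1 (pos 1,3,5,7): 1⊕1⊕1⊕0 = 1
s2 (pos 2,3,6,7): 1⊕1⊕0⊕0 = 0
s4 (pos 4,5,6,7): 0⊕1⊕0⊕0 = 1
Syndrome s4…s1 = 101 → error at position 5.

101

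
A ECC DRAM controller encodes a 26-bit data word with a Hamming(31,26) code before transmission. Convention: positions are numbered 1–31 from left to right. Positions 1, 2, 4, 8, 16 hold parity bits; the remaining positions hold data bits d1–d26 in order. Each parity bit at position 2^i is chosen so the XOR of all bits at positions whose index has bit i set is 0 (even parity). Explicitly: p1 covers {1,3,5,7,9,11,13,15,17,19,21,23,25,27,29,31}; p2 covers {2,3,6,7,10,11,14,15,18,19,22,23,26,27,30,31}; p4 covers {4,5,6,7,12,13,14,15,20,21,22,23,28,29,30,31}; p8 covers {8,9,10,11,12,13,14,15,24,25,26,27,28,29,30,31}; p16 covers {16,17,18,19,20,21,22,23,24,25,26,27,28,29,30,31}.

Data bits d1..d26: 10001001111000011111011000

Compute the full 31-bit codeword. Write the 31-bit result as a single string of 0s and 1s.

0010000110011111000011111011000

Place data at non-parity positions: p1 p2 1 p4 0 0 0 p8 1 0 0 1 1 1 1 p16 0 0 0 0 1 1 1 1 1 0 1 1 0 0 0
p1 (pos 1,3,5,7,9,11,13,15,17,19,21,23,25,27,29,31): XOR of data positions = 1⊕0⊕0⊕1⊕0⊕1⊕1⊕0⊕0⊕1⊕1⊕1⊕1⊕0⊕0 = 0
p2 (pos 2,3,6,7,10,11,14,15,18,19,22,23,26,27,30,31): XOR of data positions = 1⊕0⊕0⊕0⊕0⊕1⊕1⊕0⊕0⊕1⊕1⊕0⊕1⊕0⊕0 = 0
p4 (pos 4,5,6,7,12,13,14,15,20,21,22,23,28,29,30,31): XOR of data positions = 0⊕0⊕0⊕1⊕1⊕1⊕1⊕0⊕1⊕1⊕1⊕1⊕0⊕0⊕0 = 0
p8 (pos 8,9,10,11,12,13,14,15,24,25,26,27,28,29,30,31): XOR of data positions = 1⊕0⊕0⊕1⊕1⊕1⊕1⊕1⊕1⊕0⊕1⊕1⊕0⊕0⊕0 = 1
p16 (pos 16,17,18,19,20,21,22,23,24,25,26,27,28,29,30,31): XOR of data positions = 0⊕0⊕0⊕0⊕1⊕1⊕1⊕1⊕1⊕0⊕1⊕1⊕0⊕0⊕0 = 1
Codeword: 0010000110011111000011111011000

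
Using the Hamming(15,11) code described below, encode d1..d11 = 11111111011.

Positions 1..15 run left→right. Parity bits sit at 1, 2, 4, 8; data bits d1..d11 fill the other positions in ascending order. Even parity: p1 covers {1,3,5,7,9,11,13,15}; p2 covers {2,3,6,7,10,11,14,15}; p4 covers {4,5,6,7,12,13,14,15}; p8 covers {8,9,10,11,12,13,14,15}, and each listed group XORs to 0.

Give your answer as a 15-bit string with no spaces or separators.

Place data at non-parity positions: p1 p2 1 p4 1 1 1 p8 1 1 1 1 0 1 1
p1 (pos 1,3,5,7,9,11,13,15): XOR of data positions = 1⊕1⊕1⊕1⊕1⊕0⊕1 = 0
p2 (pos 2,3,6,7,10,11,14,15): XOR of data positions = 1⊕1⊕1⊕1⊕1⊕1⊕1 = 1
p4 (pos 4,5,6,7,12,13,14,15): XOR of data positions = 1⊕1⊕1⊕1⊕0⊕1⊕1 = 0
p8 (pos 8,9,10,11,12,13,14,15): XOR of data positions = 1⊕1⊕1⊕1⊕0⊕1⊕1 = 0
Codeword: 011011101111011

011011101111011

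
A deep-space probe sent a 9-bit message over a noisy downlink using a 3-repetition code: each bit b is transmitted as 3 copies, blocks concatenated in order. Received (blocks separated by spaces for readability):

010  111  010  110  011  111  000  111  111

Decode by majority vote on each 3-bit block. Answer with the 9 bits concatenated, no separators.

010111011

Block 1 (010): 1 one → 0
Block 2 (111): 3 ones → 1
Block 3 (010): 1 one → 0
Block 4 (110): 2 ones → 1
Block 5 (011): 2 ones → 1
Block 6 (111): 3 ones → 1
Block 7 (000): 0 ones → 0
Block 8 (111): 3 ones → 1
Block 9 (111): 3 ones → 1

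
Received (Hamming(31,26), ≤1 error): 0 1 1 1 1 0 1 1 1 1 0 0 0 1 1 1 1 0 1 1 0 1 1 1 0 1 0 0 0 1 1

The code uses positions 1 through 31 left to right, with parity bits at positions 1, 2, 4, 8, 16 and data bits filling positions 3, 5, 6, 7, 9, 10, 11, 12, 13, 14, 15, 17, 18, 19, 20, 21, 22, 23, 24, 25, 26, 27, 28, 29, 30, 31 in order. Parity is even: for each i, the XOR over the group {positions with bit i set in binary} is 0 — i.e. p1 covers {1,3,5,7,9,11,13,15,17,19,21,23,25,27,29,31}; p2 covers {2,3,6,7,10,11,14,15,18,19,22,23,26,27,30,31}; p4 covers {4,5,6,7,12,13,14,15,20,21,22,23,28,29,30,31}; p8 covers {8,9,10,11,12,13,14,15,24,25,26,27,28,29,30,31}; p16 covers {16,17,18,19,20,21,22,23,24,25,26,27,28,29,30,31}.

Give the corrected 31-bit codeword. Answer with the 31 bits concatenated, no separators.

s1 (pos 1,3,5,7,9,11,13,15,17,19,21,23,25,27,29,31): 0⊕1⊕1⊕1⊕1⊕0⊕0⊕1⊕1⊕1⊕0⊕1⊕0⊕0⊕0⊕1 = 1
s2 (pos 2,3,6,7,10,11,14,15,18,19,22,23,26,27,30,31): 1⊕1⊕0⊕1⊕1⊕0⊕1⊕1⊕0⊕1⊕1⊕1⊕1⊕0⊕1⊕1 = 0
s4 (pos 4,5,6,7,12,13,14,15,20,21,22,23,28,29,30,31): 1⊕1⊕0⊕1⊕0⊕0⊕1⊕1⊕1⊕0⊕1⊕1⊕0⊕0⊕1⊕1 = 0
s8 (pos 8,9,10,11,12,13,14,15,24,25,26,27,28,29,30,31): 1⊕1⊕1⊕0⊕0⊕0⊕1⊕1⊕1⊕0⊕1⊕0⊕0⊕0⊕1⊕1 = 1
s16 (pos 16,17,18,19,20,21,22,23,24,25,26,27,28,29,30,31): 1⊕1⊕0⊕1⊕1⊕0⊕1⊕1⊕1⊕0⊕1⊕0⊕0⊕0⊕1⊕1 = 0
Syndrome s16…s1 = 01001 → error at position 9.
Flip position 9: 0111101111000111101101110100011 → 0111101101000111101101110100011

0111101101000111101101110100011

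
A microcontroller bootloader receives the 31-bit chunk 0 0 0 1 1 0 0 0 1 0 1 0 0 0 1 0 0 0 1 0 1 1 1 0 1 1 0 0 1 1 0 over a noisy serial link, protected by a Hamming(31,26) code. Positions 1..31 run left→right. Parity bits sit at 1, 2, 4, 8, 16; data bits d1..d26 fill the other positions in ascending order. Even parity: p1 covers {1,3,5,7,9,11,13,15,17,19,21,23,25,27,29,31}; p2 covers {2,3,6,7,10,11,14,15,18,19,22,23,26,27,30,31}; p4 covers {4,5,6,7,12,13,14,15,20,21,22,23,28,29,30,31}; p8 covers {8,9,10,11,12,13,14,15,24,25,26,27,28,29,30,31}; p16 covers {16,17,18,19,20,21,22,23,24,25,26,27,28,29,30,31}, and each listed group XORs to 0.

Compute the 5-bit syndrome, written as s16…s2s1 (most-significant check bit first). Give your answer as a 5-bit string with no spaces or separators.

s1 (pos 1,3,5,7,9,11,13,15,17,19,21,23,25,27,29,31): 0⊕0⊕1⊕0⊕1⊕1⊕0⊕1⊕0⊕1⊕1⊕1⊕1⊕0⊕1⊕0 = 1
s2 (pos 2,3,6,7,10,11,14,15,18,19,22,23,26,27,30,31): 0⊕0⊕0⊕0⊕0⊕1⊕0⊕1⊕0⊕1⊕1⊕1⊕1⊕0⊕1⊕0 = 1
s4 (pos 4,5,6,7,12,13,14,15,20,21,22,23,28,29,30,31): 1⊕1⊕0⊕0⊕0⊕0⊕0⊕1⊕0⊕1⊕1⊕1⊕0⊕1⊕1⊕0 = 0
s8 (pos 8,9,10,11,12,13,14,15,24,25,26,27,28,29,30,31): 0⊕1⊕0⊕1⊕0⊕0⊕0⊕1⊕0⊕1⊕1⊕0⊕0⊕1⊕1⊕0 = 1
s16 (pos 16,17,18,19,20,21,22,23,24,25,26,27,28,29,30,31): 0⊕0⊕0⊕1⊕0⊕1⊕1⊕1⊕0⊕1⊕1⊕0⊕0⊕1⊕1⊕0 = 0
Syndrome s16…s1 = 01011 → error at position 11.

01011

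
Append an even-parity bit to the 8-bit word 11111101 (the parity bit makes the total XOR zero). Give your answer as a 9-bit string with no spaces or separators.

111111011

XOR of the 8 data bits: 1⊕1⊕1⊕1⊕1⊕1⊕0⊕1 = 1
Parity bit = 1 (so all 9 bits XOR to 0).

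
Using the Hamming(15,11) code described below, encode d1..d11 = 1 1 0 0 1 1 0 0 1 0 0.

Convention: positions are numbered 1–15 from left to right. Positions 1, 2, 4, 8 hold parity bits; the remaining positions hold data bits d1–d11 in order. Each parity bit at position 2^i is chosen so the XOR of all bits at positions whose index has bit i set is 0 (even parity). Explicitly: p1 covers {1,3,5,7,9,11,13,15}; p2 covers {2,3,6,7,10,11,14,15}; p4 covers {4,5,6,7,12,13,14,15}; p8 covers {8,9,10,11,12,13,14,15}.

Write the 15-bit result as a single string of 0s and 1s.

Place data at non-parity positions: p1 p2 1 p4 1 0 0 p8 1 1 0 0 1 0 0
p1 (pos 1,3,5,7,9,11,13,15): XOR of data positions = 1⊕1⊕0⊕1⊕0⊕1⊕0 = 0
p2 (pos 2,3,6,7,10,11,14,15): XOR of data positions = 1⊕0⊕0⊕1⊕0⊕0⊕0 = 0
p4 (pos 4,5,6,7,12,13,14,15): XOR of data positions = 1⊕0⊕0⊕0⊕1⊕0⊕0 = 0
p8 (pos 8,9,10,11,12,13,14,15): XOR of data positions = 1⊕1⊕0⊕0⊕1⊕0⊕0 = 1
Codeword: 001010011100100

001010011100100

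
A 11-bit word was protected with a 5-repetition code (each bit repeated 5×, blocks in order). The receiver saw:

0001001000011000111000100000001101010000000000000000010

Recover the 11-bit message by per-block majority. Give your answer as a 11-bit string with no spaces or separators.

Block 1 (00010): 1 one → 0
Block 2 (01000): 1 one → 0
Block 3 (01100): 2 ones → 0
Block 4 (01110): 3 ones → 1
Block 5 (00100): 1 one → 0
Block 6 (00000): 0 ones → 0
Block 7 (11010): 3 ones → 1
Block 8 (10000): 1 one → 0
Block 9 (00000): 0 ones → 0
Block 10 (00000): 0 ones → 0
Block 11 (00010): 1 one → 0

00010010000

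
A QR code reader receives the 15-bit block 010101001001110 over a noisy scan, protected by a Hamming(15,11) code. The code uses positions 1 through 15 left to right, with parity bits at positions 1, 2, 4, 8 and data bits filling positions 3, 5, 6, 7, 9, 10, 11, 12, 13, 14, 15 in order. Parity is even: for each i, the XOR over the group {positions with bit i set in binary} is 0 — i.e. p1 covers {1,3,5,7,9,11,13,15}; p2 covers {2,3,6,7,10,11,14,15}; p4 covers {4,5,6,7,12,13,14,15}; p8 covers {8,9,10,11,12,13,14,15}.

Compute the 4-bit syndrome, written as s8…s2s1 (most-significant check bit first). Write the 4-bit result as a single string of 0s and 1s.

0110

s1 (pos 1,3,5,7,9,11,13,15): 0⊕0⊕0⊕0⊕1⊕0⊕1⊕0 = 0
s2 (pos 2,3,6,7,10,11,14,15): 1⊕0⊕1⊕0⊕0⊕0⊕1⊕0 = 1
s4 (pos 4,5,6,7,12,13,14,15): 1⊕0⊕1⊕0⊕1⊕1⊕1⊕0 = 1
s8 (pos 8,9,10,11,12,13,14,15): 0⊕1⊕0⊕0⊕1⊕1⊕1⊕0 = 0
Syndrome s8…s1 = 0110 → error at position 6.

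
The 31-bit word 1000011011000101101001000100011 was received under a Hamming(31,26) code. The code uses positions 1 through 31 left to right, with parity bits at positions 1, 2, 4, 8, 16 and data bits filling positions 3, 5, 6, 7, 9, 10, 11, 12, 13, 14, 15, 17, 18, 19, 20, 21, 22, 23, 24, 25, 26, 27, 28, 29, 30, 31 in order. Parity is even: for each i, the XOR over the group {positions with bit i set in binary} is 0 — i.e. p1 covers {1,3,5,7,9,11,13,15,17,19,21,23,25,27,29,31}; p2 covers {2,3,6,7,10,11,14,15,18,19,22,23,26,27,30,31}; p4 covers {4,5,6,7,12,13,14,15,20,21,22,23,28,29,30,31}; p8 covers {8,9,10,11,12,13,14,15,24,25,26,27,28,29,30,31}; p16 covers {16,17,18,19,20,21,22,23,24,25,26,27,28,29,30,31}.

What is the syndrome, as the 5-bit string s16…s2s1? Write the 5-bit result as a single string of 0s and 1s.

10010

s1 (pos 1,3,5,7,9,11,13,15,17,19,21,23,25,27,29,31): 1⊕0⊕0⊕1⊕1⊕0⊕0⊕0⊕1⊕1⊕0⊕0⊕0⊕0⊕0⊕1 = 0
s2 (pos 2,3,6,7,10,11,14,15,18,19,22,23,26,27,30,31): 0⊕0⊕1⊕1⊕1⊕0⊕1⊕0⊕0⊕1⊕1⊕0⊕1⊕0⊕1⊕1 = 1
s4 (pos 4,5,6,7,12,13,14,15,20,21,22,23,28,29,30,31): 0⊕0⊕1⊕1⊕0⊕0⊕1⊕0⊕0⊕0⊕1⊕0⊕0⊕0⊕1⊕1 = 0
s8 (pos 8,9,10,11,12,13,14,15,24,25,26,27,28,29,30,31): 0⊕1⊕1⊕0⊕0⊕0⊕1⊕0⊕0⊕0⊕1⊕0⊕0⊕0⊕1⊕1 = 0
s16 (pos 16,17,18,19,20,21,22,23,24,25,26,27,28,29,30,31): 1⊕1⊕0⊕1⊕0⊕0⊕1⊕0⊕0⊕0⊕1⊕0⊕0⊕0⊕1⊕1 = 1
Syndrome s16…s1 = 10010 → error at position 18.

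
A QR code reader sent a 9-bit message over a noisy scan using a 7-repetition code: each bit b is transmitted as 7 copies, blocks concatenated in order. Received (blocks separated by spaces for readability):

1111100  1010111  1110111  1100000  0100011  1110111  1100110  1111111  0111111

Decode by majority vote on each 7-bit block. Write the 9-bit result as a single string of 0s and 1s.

111001111

Block 1 (1111100): 5 ones → 1
Block 2 (1010111): 5 ones → 1
Block 3 (1110111): 6 ones → 1
Block 4 (1100000): 2 ones → 0
Block 5 (0100011): 3 ones → 0
Block 6 (1110111): 6 ones → 1
Block 7 (1100110): 4 ones → 1
Block 8 (1111111): 7 ones → 1
Block 9 (0111111): 6 ones → 1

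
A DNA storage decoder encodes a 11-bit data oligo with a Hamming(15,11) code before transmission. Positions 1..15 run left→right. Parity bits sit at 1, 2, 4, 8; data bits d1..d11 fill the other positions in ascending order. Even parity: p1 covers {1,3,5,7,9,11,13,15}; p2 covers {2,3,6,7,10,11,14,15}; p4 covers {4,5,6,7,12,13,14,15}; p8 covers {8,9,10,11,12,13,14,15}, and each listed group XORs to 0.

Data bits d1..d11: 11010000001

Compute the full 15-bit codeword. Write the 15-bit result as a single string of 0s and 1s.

Place data at non-parity positions: p1 p2 1 p4 1 0 1 p8 0 0 0 0 0 0 1
p1 (pos 1,3,5,7,9,11,13,15): XOR of data positions = 1⊕1⊕1⊕0⊕0⊕0⊕1 = 0
p2 (pos 2,3,6,7,10,11,14,15): XOR of data positions = 1⊕0⊕1⊕0⊕0⊕0⊕1 = 1
p4 (pos 4,5,6,7,12,13,14,15): XOR of data positions = 1⊕0⊕1⊕0⊕0⊕0⊕1 = 1
p8 (pos 8,9,10,11,12,13,14,15): XOR of data positions = 0⊕0⊕0⊕0⊕0⊕0⊕1 = 1
Codeword: 011110110000001

011110110000001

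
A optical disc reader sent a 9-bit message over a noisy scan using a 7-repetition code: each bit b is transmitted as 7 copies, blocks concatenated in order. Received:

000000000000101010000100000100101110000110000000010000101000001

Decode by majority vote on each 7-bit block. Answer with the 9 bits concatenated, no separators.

Block 1 (0000000): 0 ones → 0
Block 2 (0000010): 1 one → 0
Block 3 (1010000): 2 ones → 0
Block 4 (1000001): 2 ones → 0
Block 5 (0010111): 4 ones → 1
Block 6 (0000110): 2 ones → 0
Block 7 (0000000): 0 ones → 0
Block 8 (1000010): 2 ones → 0
Block 9 (1000001): 2 ones → 0

000010000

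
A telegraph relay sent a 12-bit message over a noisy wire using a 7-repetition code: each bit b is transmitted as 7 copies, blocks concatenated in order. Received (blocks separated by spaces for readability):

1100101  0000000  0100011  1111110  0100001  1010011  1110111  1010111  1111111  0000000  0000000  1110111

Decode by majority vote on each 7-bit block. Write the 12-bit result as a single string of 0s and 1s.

100101111001

Block 1 (1100101): 4 ones → 1
Block 2 (0000000): 0 ones → 0
Block 3 (0100011): 3 ones → 0
Block 4 (1111110): 6 ones → 1
Block 5 (0100001): 2 ones → 0
Block 6 (1010011): 4 ones → 1
Block 7 (1110111): 6 ones → 1
Block 8 (1010111): 5 ones → 1
Block 9 (1111111): 7 ones → 1
Block 10 (0000000): 0 ones → 0
Block 11 (0000000): 0 ones → 0
Block 12 (1110111): 6 ones → 1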